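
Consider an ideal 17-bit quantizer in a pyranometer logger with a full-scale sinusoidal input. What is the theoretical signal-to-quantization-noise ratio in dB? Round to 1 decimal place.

104.1 dB

Ideal quantization SNR: 6.02 × 17 + 1.76 dB = 104.1 dB.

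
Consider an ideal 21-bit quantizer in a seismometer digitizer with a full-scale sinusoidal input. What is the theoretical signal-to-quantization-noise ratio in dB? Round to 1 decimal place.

128.2 dB

Ideal quantization SNR: 6.02 × 21 + 1.76 dB = 128.2 dB.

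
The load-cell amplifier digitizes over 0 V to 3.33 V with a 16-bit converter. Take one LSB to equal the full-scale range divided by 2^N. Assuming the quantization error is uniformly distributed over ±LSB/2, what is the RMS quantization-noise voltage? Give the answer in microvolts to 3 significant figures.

Range is 3.33 V.
One LSB is 3.33 V / 65536 = 50.812 µV.
σ_q = LSB/√12 = 50.812 µV/3.4641 = 14.7 µV.

14.7 µV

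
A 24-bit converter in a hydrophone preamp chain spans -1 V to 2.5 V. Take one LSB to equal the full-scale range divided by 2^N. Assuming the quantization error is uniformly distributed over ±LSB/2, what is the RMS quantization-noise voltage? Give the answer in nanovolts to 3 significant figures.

The full-scale span is 2.5 − (-1) = 3.5 V.
LSB = 3.5 V ÷ 2^24 = 3.5/16777216 V = 208.62 nV.
σ_q = LSB/√12 = 208.62 nV/3.4641 = 60.2 nV.

60.2 nV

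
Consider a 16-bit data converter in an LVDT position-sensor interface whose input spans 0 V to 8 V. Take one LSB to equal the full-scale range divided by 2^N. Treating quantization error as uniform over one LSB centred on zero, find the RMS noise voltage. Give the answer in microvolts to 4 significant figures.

Full-scale range = 8 V.
One LSB is 8 V / 65536 = 122.070 µV.
RMS of a uniform error over width LSB is LSB/√12 = 35.24 µV.

35.24 µV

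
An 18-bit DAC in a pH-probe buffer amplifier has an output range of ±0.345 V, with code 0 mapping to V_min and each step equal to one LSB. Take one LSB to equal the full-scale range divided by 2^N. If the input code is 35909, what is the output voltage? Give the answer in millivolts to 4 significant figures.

-250.5 mV

Range = 0.345 − (-0.345) = 0.69 V. LSB = 0.69 V / 2^18.
V_out = -0.345 + 35909 × (0.69/262144) V
      = -0.345 V + 0.0945176 V = -0.250482 V.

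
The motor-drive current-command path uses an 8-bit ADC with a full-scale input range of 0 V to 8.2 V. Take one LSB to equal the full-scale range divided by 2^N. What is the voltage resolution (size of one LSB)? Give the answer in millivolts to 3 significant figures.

32.0 mV

V_FS = 8.2 V.
There are 2^8 = 256 steps.
LSB = 8.2 V / 2^8 = 32.0 mV.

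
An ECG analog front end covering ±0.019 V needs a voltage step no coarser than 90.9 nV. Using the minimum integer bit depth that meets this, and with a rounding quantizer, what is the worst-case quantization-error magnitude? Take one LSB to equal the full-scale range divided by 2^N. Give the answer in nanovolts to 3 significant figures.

Span: 0.019 V − (-0.019 V) = 0.038 V.
Required number of levels: 0.038/90.9 nV = 418040; smallest N with 2^N ≥ that is 19.
One LSB is 0.038 V / 524288 = 72.479 nV.
Max error for round-to-nearest is LSB/2 = 36.2 nV.

36.2 nV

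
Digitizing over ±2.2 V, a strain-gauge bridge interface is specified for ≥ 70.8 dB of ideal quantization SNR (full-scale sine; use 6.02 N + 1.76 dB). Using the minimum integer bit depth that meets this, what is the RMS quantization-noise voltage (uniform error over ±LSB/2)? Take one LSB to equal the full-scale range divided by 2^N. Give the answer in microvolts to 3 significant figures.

Full-scale range = 2.2 V − (-2.2 V) = 4.4 V.
6.02 N + 1.76 ≥ 70.8 gives N ≥ 11.468, so the minimum integer is 12.
One LSB is 4.4 V / 4096 = 1.0742 mV.
V_rms = LSB/√12 = 310 µV.

310 µV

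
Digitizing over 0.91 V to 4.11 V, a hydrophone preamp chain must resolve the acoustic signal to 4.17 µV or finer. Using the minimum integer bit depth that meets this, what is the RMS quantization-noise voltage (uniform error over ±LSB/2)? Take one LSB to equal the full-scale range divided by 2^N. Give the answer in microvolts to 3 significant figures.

0.881 µV

Span: 4.11 V − (0.91 V) = 3.2 V.
Need 2^N ≥ 3.2 V / 4.17 µV = 767400 → N_min = 20.
LSB = 3.2 V ÷ 2^20 = 3.2/1048576 V = 3.0518 µV.
V_rms = LSB/√12 = 0.881 µV.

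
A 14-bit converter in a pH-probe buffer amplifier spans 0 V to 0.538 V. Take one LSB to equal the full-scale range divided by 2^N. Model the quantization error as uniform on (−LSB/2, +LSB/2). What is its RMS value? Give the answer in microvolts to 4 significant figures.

9.479 µV

Full-scale range = 0.538 V.
LSB = 0.538 V / 2^14 = 32.8369 µV.
σ_q = LSB/√12 = 32.8369 µV/3.4641 = 9.479 µV.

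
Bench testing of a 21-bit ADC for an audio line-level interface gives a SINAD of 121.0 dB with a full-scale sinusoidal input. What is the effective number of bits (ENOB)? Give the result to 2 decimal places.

19.81 bits

ENOB = (SINAD − 1.76) / 6.02 = (121.0 − 1.76) / 6.02 = 119.24 / 6.02 = 19.8073.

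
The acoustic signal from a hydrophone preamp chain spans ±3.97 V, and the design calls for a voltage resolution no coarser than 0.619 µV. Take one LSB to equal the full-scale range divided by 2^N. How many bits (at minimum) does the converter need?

24 bits

Range = 3.97 − (-3.97) = 7.94 V.
7.94 V / 0.619 µV = 1.283e7. Since 2^23 = 8388608 and 2^24 = 16777216, N = 24.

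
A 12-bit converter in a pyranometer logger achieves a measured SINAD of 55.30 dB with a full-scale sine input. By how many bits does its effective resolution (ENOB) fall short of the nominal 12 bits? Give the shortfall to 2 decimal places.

3.11 bits

Effective bits = (55.30 − 1.76)/6.02 = 8.8937.
Shortfall = 12 − 8.8937 = 3.1063 bits.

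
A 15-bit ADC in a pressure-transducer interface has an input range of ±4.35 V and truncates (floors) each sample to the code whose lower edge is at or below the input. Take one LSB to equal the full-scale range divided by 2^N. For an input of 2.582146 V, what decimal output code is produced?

Full-scale range = 4.35 V − (-4.35 V) = 8.7 V. LSB = 8.7 V / 2^15 ≈ 265.5 µV.
V_in − V_min = 2.582146 − (-4.35) = 6.932146 V.
Divide by LSB: 6.932146 × 32768/8.7 = 26109.4897.
Truncating gives code 26109.

26109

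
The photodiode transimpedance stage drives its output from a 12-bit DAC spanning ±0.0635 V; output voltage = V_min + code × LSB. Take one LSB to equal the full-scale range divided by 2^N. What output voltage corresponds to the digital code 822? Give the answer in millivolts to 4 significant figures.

Full-scale range = 0.0635 V − (-0.0635 V) = 0.127 V. LSB = 0.127 V / 2^12.
V_out = -0.0635 + 822 × (0.127/4096) V
      = -0.0635 + 0.0254868 = -0.0380132 V.

-38.01 mV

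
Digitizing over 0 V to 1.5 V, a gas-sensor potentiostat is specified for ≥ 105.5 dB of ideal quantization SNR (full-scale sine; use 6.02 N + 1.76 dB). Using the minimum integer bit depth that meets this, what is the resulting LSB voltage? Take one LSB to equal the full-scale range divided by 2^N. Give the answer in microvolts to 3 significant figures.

5.72 µV

Range is 1.5 V.
N ≥ (105.5 − 1.76)/6.02 = 17.233 → N_min = 18.
LSB = 1.5 V / 2^18 = 5.72 µV.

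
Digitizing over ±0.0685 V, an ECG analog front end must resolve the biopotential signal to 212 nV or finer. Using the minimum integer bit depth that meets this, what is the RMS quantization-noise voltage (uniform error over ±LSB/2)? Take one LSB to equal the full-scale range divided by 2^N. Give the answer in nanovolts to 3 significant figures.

Range = 0.0685 − (-0.0685) = 0.137 V.
Required number of levels: 0.137/212 nV = 646230; smallest N with 2^N ≥ that is 20.
Step size = 0.137/1048576 V = 130.65 nV.
σ_q = LSB/√12 = 130.65 nV/3.4641 = 37.7 nV.

37.7 nV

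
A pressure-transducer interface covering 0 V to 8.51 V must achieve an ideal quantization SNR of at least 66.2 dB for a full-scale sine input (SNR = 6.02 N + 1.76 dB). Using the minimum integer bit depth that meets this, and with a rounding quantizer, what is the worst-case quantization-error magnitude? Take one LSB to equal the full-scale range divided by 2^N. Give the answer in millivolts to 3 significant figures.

2.08 mV

Span = 8.51 V.
Required N = ⌈(66.2 − 1.76)/6.02⌉ = ⌈10.704⌉ = 11.
Step size = 8.51/2048 V = 4.1553 mV.
Half an LSB is 2.08 mV.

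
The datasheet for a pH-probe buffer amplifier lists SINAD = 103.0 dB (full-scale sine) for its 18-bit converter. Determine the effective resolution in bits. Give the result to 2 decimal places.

16.82 bits

(103.0 − 1.76) / 6.02 = 101.24/6.02 = 16.8173 effective bits.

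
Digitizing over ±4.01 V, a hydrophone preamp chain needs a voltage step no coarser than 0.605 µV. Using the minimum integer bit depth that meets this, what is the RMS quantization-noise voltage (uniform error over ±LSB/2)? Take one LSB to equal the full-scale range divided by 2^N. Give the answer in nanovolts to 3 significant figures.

138 nV

Range = 4.01 − (-4.01) = 8.02 V.
Need 2^N ≥ 8.02 V / 0.605 µV = 1.326e7 → N_min = 24.
One LSB is 8.02 V / 16777216 = 478.03 nV.
RMS noise = LSB/√12 = 138 nV.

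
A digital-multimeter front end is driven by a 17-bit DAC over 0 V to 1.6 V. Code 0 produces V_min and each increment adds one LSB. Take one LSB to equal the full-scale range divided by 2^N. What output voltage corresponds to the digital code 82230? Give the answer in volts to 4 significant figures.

1.004 V

Span = 1.6 V. LSB = 1.6 V / 2^17.
V_out = V_min + code × LSB = 0 V + 82230 × 1.6 V / 131072
      = 0 + 1.00378 = 1.00378 V.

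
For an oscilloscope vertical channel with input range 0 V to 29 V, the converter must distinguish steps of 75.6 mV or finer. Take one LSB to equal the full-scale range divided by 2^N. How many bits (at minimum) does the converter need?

9 bits

Span = 29 V.
Required number of levels: 29/75.6 mV = 383.60; smallest N with 2^N ≥ that is 9.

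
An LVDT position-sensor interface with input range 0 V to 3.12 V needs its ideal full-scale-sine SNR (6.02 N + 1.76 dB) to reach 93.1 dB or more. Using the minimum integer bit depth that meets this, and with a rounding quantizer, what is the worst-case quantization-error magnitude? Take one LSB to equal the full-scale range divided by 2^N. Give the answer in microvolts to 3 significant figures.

V_FS = 3.12 V.
6.02 N + 1.76 ≥ 93.1 gives N ≥ 15.173, so the minimum integer is 16.
Step size = 3.12/65536 V = 47.607 µV.
Half an LSB is 23.8 µV.

23.8 µV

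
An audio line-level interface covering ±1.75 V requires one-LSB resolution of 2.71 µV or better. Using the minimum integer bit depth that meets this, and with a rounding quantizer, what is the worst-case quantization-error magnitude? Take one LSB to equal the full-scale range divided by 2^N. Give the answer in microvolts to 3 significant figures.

Range = 1.75 − (-1.75) = 3.5 V.
3.5 V / 2.71 µV = 1.292e6. Since 2^20 = 1048576 and 2^21 = 2097152, N = 21.
One LSB is 3.5 V / 2097152 = 1.6689 µV.
Max error for round-to-nearest is LSB/2 = 0.834 µV.

0.834 µV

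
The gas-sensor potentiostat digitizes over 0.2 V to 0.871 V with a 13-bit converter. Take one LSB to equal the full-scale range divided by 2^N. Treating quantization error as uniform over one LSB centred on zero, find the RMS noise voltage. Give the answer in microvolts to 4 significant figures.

Span: 0.871 V − (0.2 V) = 0.671 V.
LSB = 0.671 V ÷ 2^13 = 0.671/8192 V = 81.9092 µV.
For a uniform distribution on [−LSB/2, +LSB/2], V_rms = LSB/√12 = 81.9092 µV/3.4641 = 23.65 µV.

23.65 µV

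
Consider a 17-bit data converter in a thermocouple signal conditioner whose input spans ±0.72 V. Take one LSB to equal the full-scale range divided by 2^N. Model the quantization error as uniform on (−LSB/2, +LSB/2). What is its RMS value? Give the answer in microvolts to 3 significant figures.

Span: 0.72 V − (-0.72 V) = 1.44 V.
LSB = 1.44 V ÷ 2^17 = 1.44/131072 V = 10.986 µV.
RMS of a uniform error over width LSB is LSB/√12 = 3.17 µV.

3.17 µV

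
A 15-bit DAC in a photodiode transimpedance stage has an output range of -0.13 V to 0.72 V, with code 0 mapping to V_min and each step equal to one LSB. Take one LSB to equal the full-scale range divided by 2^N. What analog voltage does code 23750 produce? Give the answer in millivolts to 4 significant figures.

486.1 mV

Full-scale range = 0.72 V − (-0.13 V) = 0.85 V. LSB = 0.85 V / 2^15.
Output = V_min + (23750/32768) × range = -0.13 + 0.724792 × 0.85 V
      = -0.13 + 0.616074 = 0.486074 V.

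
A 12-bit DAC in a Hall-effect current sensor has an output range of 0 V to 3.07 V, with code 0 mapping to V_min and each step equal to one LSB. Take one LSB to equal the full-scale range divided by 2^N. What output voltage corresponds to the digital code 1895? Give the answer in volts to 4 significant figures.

1.420 V

Span = 3.07 V. LSB = 3.07 V / 2^12.
V_out = V_min + code × LSB = 0 V + 1895 × 3.07 V / 4096
      = 0 + 1.42032 = 1.42032 V.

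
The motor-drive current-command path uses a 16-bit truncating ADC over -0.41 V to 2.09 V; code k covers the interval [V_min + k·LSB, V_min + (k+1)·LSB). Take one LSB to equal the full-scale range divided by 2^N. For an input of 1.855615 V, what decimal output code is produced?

59391

Range = 2.09 − (-0.41) = 2.5 V. LSB = 2.5 V / 2^16 ≈ 38.15 µV.
code = ⌊(V_in − V_min)/LSB⌋ = ⌊(V_in − V_min) × 2^16 / range⌋
     = ⌊(1.855615 − (-0.41)) × 65536 / 2.5⌋ = ⌊2.265615 × 65536/2.5⌋
     = ⌊59391.738⌋ = 59391.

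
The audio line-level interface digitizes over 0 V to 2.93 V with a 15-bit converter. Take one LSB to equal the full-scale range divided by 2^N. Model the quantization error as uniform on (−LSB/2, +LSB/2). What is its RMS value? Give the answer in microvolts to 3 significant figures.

Span = 2.93 V.
Step size = 2.93/32768 V = 89.417 µV.
σ_q = LSB/√12 = 89.417 µV/3.4641 = 25.8 µV.

25.8 µV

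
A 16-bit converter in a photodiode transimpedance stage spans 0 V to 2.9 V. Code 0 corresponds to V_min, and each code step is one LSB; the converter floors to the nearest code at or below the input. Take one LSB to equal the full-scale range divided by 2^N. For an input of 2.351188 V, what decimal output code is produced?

Full-scale range = 2.9 V. LSB = 2.9 V / 2^16 ≈ 44.25 µV.
V_in − V_min = 2.351188 − (0) = 2.351188 V.
Divide by LSB: 2.351188 × 65536/2.9 = 53133.6058.
Truncating gives code 53133.

53133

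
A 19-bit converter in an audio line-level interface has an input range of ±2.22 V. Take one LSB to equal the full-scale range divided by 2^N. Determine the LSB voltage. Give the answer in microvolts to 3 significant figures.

8.47 µV

Full-scale range = 2.22 V − (-2.22 V) = 4.44 V.
There are 2^19 = 524288 steps.
LSB = 4.44 V / 2^19 = 8.47 µV.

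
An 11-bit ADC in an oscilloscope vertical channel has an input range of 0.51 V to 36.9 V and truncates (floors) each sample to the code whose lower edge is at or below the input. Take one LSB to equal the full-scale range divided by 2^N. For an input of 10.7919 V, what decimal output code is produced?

The full-scale span is 36.9 − (0.51) = 36.39 V. LSB = 36.39 V / 2^11 ≈ 17.77 mV.
(V_in − V_min) × 2^11/range = (10.7919 − (0.51)) × 2048/36.39 = 578.657.
Floor → code = 578.

578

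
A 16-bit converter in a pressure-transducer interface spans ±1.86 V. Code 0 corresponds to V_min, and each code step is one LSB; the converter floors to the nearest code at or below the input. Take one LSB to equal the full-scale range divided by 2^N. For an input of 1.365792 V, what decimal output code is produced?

Full-scale range = 1.86 V − (-1.86 V) = 3.72 V. LSB = 3.72 V / 2^16 ≈ 56.76 µV.
(V_in − V_min) × 2^16/range = (1.365792 − (-1.86)) × 65536/3.72 = 56829.437.
Floor → code = 56829.

56829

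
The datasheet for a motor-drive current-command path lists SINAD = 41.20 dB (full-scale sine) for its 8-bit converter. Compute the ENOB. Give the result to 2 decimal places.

6.55 bits

Inverting SNR = 6.02 N + 1.76: N_eff = (41.20 − 1.76)/6.02 = 6.5515.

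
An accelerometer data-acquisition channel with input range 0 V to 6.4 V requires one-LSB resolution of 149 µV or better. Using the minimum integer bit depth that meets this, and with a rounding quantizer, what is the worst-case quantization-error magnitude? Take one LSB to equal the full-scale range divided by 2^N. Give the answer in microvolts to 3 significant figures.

V_FS = 6.4 V.
6.4 V / 149 µV = 42950. Since 2^15 = 32768 and 2^16 = 65536, N = 16.
LSB = 6.4 V ÷ 2^16 = 6.4/65536 V = 97.656 µV.
Half an LSB is 48.8 µV.

48.8 µV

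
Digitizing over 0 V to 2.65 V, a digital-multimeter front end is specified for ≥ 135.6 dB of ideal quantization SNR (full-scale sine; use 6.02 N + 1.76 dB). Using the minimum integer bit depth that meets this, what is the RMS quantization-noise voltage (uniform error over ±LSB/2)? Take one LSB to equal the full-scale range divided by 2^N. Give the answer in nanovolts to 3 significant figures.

V_FS = 2.65 V.
Required N = ⌈(135.6 − 1.76)/6.02⌉ = ⌈22.233⌉ = 23.
Step size = 2.65/8388608 V = 315.90 nV.
σ_q = LSB/√12 = 315.90 nV/3.4641 = 91.2 nV.

91.2 nV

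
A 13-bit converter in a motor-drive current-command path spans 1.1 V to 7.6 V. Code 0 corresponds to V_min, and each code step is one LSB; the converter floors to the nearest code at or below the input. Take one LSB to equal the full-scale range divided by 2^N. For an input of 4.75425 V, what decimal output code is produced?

Span: 7.6 V − (1.1 V) = 6.5 V. LSB = 6.5 V / 2^13 ≈ 0.7935 mV.
V_in − V_min = 4.75425 − (1.1) = 3.65425 V.
Divide by LSB: 3.65425 × 8192/6.5 = 4605.4794.
Truncating gives code 4605.

4605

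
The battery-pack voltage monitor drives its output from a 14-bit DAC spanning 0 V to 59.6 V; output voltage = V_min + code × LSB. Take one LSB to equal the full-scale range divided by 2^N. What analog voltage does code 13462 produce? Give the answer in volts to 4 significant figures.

Full-scale range = 59.6 V. LSB = 59.6 V / 2^14.
V_out = V_min + code × LSB = 0 V + 13462 × 59.6 V / 16384
      = 0 + 48.9707 = 48.9707 V.

48.97 V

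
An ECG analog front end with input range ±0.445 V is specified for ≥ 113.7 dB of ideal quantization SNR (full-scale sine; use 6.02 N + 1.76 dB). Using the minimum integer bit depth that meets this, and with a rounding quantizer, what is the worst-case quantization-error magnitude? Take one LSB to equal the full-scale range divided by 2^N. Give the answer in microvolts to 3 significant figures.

0.849 µV

Span: 0.445 V − (-0.445 V) = 0.89 V.
Solving 6.02 N ≥ 113.7 − 1.76: N ≥ 18.595. Round up → N = 19.
LSB = 0.89 V ÷ 2^19 = 0.89/524288 V = 1.6975 µV.
|e|_max = LSB/2 = 0.849 µV.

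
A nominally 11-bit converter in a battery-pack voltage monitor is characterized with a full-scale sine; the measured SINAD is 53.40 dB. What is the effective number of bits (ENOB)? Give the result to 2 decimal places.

8.58 bits

(53.40 − 1.76) / 6.02 = 51.64/6.02 = 8.5781 effective bits.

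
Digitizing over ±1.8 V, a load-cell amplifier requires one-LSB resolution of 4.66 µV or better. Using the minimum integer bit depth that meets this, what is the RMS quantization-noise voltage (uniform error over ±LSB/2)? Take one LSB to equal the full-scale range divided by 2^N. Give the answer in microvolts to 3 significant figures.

0.991 µV

Full-scale range = 1.8 V − (-1.8 V) = 3.6 V.
Required number of levels: 3.6/4.66 µV = 772530; smallest N with 2^N ≥ that is 20.
LSB = 3.6 V ÷ 2^20 = 3.6/1048576 V = 3.4332 µV.
V_rms = LSB/√12 = 0.991 µV.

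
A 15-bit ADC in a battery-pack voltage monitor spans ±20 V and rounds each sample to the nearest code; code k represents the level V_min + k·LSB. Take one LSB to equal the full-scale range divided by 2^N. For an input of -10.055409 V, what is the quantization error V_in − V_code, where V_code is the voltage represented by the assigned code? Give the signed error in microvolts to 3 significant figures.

Range = 20 − (-20) = 40 V. LSB = 40 V / 2^15 ≈ 1.221 mV.
(V_in − V_min)/LSB = (-10.055409 − (-20)) × 32768/40 = 8146.6089 → nearest code k = 8147.
V_code = V_min + k × range/2^15 = -20 + 8147 × 40/32768 = -10.054931641 V.
V_in − V_code = -10.055409 − (-10.054931641) = −477 µV.

−477 µV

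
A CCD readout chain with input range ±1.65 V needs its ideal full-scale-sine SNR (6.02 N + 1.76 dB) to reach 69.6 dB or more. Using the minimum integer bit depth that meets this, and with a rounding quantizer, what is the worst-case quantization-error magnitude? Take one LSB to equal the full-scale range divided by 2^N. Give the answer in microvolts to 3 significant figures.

Range = 1.65 − (-1.65) = 3.3 V.
6.02 N + 1.76 ≥ 69.6 gives N ≥ 11.269, so the minimum integer is 12.
One LSB is 3.3 V / 4096 = 0.80566 mV.
Half an LSB is 403 µV.

403 µV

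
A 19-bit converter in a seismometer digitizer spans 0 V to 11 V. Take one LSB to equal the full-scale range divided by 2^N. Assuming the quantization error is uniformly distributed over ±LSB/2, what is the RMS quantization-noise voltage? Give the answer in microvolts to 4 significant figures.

V_FS = 11 V.
LSB = 11 V ÷ 2^19 = 11/524288 V = 20.9808 µV.
σ_q = LSB/√12 = 20.9808 µV/3.4641 = 6.057 µV.

6.057 µV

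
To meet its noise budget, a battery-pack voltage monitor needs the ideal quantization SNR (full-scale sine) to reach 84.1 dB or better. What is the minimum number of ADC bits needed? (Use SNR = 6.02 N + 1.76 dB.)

14 bits

Required N = ⌈(84.1 − 1.76)/6.02⌉ = ⌈13.678⌉ = 14.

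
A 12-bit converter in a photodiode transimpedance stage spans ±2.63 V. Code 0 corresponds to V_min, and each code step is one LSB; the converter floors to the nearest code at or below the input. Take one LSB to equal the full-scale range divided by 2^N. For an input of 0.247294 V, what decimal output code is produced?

2240

Span: 2.63 V − (-2.63 V) = 5.26 V. LSB = 5.26 V / 2^12 ≈ 1.284 mV.
code = ⌊(V_in − V_min)/LSB⌋ = ⌊(V_in − V_min) × 2^12 / range⌋
     = ⌊(0.247294 − (-2.63)) × 4096 / 5.26⌋ = ⌊2.877294 × 4096/5.26⌋
     = ⌊2240.570⌋ = 2240.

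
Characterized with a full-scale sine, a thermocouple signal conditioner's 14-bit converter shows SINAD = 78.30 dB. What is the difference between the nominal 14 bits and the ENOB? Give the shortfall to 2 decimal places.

N_eff = (78.30 − 1.76)/6.02 = 12.7143 bits.
14 − 12.7143 = 1.29 bits below nominal.

1.29 bits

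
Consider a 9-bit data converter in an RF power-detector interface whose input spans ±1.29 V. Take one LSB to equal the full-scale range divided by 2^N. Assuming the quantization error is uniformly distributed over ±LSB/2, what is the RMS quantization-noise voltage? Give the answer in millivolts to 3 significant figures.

Full-scale range = 1.29 V − (-1.29 V) = 2.58 V.
LSB = 2.58 V ÷ 2^9 = 2.58/512 V = 5.0391 mV.
σ_q = LSB/√12 = 5.0391 mV/3.4641 = 1.45 mV.

1.45 mV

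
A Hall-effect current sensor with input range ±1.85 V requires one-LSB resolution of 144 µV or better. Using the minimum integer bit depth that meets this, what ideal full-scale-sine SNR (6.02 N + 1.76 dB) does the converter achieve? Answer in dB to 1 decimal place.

Span: 1.85 V − (-1.85 V) = 3.7 V.
Levels needed ≥ 3.7/144 µV = 25690. 2^15 = 32768 suffices, so N_min = 15.
6.02(15) + 1.76 = 92.06 dB.

92.1 dB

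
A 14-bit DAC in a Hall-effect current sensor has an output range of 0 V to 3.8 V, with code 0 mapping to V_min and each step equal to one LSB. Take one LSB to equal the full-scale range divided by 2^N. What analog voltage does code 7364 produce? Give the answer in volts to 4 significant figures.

V_FS = 3.8 V. LSB = 3.8 V / 2^14.
V_out = 0 + 7364 × (3.8/16384) V
      = 0 V + 1.70796 V = 1.70796 V.

1.708 V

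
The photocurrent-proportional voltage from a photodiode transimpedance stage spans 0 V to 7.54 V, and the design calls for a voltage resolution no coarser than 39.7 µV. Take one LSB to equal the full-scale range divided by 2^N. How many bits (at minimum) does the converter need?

18 bits

Full-scale range = 7.54 V.
Required number of levels: 7.54/39.7 µV = 189920; smallest N with 2^N ≥ that is 18.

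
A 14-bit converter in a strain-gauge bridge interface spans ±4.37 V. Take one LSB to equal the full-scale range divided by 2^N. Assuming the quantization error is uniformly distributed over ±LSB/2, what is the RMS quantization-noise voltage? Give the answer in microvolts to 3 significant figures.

Span: 4.37 V − (-4.37 V) = 8.74 V.
LSB = 8.74 V ÷ 2^14 = 8.74/16384 V = 0.53345 mV.
V_rms = LSB/√12 = 0.53345 mV / √12 = 154 µV.

154 µV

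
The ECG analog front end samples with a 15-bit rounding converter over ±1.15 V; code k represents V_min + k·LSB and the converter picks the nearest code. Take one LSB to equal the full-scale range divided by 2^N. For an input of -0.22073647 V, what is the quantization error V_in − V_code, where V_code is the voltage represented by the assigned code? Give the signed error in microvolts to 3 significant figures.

Span: 1.15 V − (-1.15 V) = 2.3 V. LSB = 2.3 V / 2^15 ≈ 70.19 µV.
Position in LSBs: (-0.22073647 − (-1.15)) × 32768/2.3 = 13239.1771; rounding gives k = 13239.
V_code = -1.15 + (13239/32768) × 2.3 = -0.22074890137 V.
V_in − V_code = -0.22073647 − (-0.22074890137) = +12.4 µV.

+12.4 µV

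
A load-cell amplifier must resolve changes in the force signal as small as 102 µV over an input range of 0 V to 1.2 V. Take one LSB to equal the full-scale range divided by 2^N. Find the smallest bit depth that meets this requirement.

14 bits

Range is 1.2 V.
Required number of levels: 1.2/102 µV = 11765; smallest N with 2^N ≥ that is 14.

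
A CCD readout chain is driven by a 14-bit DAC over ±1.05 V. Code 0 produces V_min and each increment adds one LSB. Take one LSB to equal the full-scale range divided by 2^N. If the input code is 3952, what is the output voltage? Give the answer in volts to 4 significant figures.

-0.5435 V

Span: 1.05 V − (-1.05 V) = 2.1 V. LSB = 2.1 V / 2^14.
V_out = -1.05 + 3952 × (2.1/16384) V
      = -1.05 V + 0.506543 V = -0.543457 V.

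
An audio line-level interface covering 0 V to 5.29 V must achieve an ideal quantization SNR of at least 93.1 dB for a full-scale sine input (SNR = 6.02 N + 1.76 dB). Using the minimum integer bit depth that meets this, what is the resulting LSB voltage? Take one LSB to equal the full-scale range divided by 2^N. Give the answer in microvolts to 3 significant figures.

80.7 µV

Span = 5.29 V.
N ≥ (93.1 − 1.76)/6.02 = 15.173 → N_min = 16.
LSB = 5.29 V / 2^16 = 80.7 µV.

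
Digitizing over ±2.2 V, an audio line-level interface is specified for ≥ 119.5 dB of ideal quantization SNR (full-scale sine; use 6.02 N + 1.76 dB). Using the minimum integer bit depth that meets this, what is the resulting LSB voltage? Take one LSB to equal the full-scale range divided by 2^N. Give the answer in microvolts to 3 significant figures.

Full-scale range = 2.2 V − (-2.2 V) = 4.4 V.
Required N = ⌈(119.5 − 1.76)/6.02⌉ = ⌈19.558⌉ = 20.
LSB = 4.4 V / 2^20 = 4.20 µV.

4.20 µV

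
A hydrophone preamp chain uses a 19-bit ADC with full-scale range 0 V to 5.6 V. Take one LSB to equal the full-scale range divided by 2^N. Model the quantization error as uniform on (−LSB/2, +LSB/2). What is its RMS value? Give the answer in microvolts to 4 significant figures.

Range is 5.6 V.
Step size = 5.6/524288 V = 10.6812 µV.
For a uniform distribution on [−LSB/2, +LSB/2], V_rms = LSB/√12 = 10.6812 µV/3.4641 = 3.083 µV.

3.083 µV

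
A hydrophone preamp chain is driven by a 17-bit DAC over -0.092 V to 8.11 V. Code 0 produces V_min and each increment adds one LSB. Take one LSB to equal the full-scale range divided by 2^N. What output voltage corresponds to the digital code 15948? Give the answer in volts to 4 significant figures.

Span: 8.11 V − (-0.092 V) = 8.202 V. LSB = 8.202 V / 2^17.
Output = V_min + (15948/131072) × range = -0.092 + 0.121674 × 8.202 V
      = -0.092 + 0.997967 = 0.905967 V.

0.9060 V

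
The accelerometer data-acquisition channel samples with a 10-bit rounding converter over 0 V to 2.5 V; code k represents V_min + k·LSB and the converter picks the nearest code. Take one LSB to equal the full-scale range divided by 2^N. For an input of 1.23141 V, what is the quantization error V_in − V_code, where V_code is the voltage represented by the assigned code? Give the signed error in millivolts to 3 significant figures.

+0.941 mV

Full-scale range = 2.5 V. LSB = 2.5 V / 2^10 ≈ 2.441 mV.
(V_in − V_min)/LSB = (1.23141 − (0)) × 1024/2.5 = 504.3855 → nearest code k = 504.
V_code = 0 + (504/1024) × 2.5 = 1.230468750 V.
Error = V_in − V_code = 1.23141 − (1.230468750) = +0.941 mV.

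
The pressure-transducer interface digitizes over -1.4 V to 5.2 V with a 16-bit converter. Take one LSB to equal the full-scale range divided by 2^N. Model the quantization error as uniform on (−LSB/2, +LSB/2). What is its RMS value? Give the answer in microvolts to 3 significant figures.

Range = 5.2 − (-1.4) = 6.6 V.
One LSB is 6.6 V / 65536 = 100.71 µV.
σ_q = LSB/√12 = 100.71 µV/3.4641 = 29.1 µV.

29.1 µV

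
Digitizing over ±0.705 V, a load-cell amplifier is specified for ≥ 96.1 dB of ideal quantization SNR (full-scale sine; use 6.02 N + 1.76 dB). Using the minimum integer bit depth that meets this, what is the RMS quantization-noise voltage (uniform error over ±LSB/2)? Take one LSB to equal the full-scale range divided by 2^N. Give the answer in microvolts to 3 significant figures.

6.21 µV

Range = 0.705 − (-0.705) = 1.41 V.
6.02 N + 1.76 ≥ 96.1 gives N ≥ 15.671, so the minimum integer is 16.
LSB = 1.41 V ÷ 2^16 = 1.41/65536 V = 21.515 µV.
RMS noise = LSB/√12 = 6.21 µV.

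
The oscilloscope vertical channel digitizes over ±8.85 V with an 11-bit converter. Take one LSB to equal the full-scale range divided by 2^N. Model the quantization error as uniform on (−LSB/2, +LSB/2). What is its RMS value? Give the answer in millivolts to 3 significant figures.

The full-scale span is 8.85 − (-8.85) = 17.7 V.
One LSB is 17.7 V / 2048 = 8.6426 mV.
RMS of a uniform error over width LSB is LSB/√12 = 2.49 mV.

2.49 mV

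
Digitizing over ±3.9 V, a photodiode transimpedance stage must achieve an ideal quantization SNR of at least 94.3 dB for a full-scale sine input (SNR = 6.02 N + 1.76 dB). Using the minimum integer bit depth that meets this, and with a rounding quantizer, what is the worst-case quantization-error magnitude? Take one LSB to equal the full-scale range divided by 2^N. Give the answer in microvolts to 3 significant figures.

59.5 µV

Full-scale range = 3.9 V − (-3.9 V) = 7.8 V.
Solving 6.02 N ≥ 94.3 − 1.76: N ≥ 15.372. Round up → N = 16.
LSB = 7.8 V ÷ 2^16 = 7.8/65536 V = 119.02 µV.
Half an LSB is 59.5 µV.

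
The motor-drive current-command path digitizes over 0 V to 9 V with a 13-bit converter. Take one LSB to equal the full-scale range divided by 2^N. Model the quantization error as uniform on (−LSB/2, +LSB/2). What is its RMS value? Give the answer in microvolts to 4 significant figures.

317.1 µV

Full-scale range = 9 V.
LSB = 9 V ÷ 2^13 = 9/8192 V = 1.09863 mV.
For a uniform distribution on [−LSB/2, +LSB/2], V_rms = LSB/√12 = 1.09863 mV/3.4641 = 317.1 µV.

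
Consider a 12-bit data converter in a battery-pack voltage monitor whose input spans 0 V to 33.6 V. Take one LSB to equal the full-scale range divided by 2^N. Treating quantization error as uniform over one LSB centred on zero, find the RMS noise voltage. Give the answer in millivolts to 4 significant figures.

2.368 mV

V_FS = 33.6 V.
One LSB is 33.6 V / 4096 = 8.20313 mV.
RMS of a uniform error over width LSB is LSB/√12 = 2.368 mV.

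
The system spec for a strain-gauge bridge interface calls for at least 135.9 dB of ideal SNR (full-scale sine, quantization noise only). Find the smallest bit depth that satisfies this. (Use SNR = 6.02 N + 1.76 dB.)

23 bits

6.02 N + 1.76 ≥ 135.9 gives N ≥ 22.282, so the minimum integer is 23.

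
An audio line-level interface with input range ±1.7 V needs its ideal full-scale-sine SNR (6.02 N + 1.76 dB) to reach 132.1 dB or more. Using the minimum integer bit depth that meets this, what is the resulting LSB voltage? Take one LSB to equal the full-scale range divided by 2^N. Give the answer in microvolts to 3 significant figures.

0.811 µV

Span: 1.7 V − (-1.7 V) = 3.4 V.
Required N = ⌈(132.1 − 1.76)/6.02⌉ = ⌈21.651⌉ = 22.
Step size = 3.4/4194304 V = 0.811 µV.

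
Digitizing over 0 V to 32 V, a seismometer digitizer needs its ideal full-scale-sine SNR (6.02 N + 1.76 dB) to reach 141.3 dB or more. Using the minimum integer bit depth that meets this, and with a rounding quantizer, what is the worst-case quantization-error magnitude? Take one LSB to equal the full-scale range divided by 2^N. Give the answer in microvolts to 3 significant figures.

Span = 32 V.
6.02 N + 1.76 ≥ 141.3 gives N ≥ 23.179, so the minimum integer is 24.
One LSB is 32 V / 16777216 = 1.9073 µV.
Max error for round-to-nearest is LSB/2 = 0.954 µV.

0.954 µV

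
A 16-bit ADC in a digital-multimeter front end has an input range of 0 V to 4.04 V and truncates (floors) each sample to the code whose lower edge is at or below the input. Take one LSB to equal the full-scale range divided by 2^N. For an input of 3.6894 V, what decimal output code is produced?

59848

V_FS = 4.04 V. LSB = 4.04 V / 2^16 ≈ 61.65 µV.
code = ⌊(V_in − V_min)/LSB⌋ = ⌊(V_in − V_min) × 2^16 / range⌋
     = ⌊(3.6894 − (0)) × 65536 / 4.04⌋ = ⌊3.6894 × 65536/4.04⌋
     = ⌊59848.643⌋ = 59848.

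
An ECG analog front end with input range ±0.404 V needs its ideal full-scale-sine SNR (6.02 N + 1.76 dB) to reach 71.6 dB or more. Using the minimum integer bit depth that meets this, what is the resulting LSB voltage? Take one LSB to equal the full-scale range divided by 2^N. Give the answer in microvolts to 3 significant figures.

Full-scale range = 0.404 V − (-0.404 V) = 0.808 V.
Required N = ⌈(71.6 − 1.76)/6.02⌉ = ⌈11.601⌉ = 12.
Step size = 0.808/4096 V = 197 µV.

197 µV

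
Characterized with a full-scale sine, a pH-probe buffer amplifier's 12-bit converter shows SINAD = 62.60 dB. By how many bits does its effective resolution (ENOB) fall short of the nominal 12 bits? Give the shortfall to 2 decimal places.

ENOB = (SINAD − 1.76)/6.02 = (62.60 − 1.76)/6.02 = 10.1063 bits.
Shortfall = 12 − 10.1063 = 1.8937 bits.

1.89 bits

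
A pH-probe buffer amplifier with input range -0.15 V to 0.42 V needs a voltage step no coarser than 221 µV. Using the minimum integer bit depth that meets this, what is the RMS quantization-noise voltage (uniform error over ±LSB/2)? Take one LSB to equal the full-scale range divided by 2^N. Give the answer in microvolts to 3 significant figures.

Span: 0.42 V − (-0.15 V) = 0.57 V.
Levels needed ≥ 0.57/221 µV = 2579. 2^12 = 4096 suffices, so N_min = 12.
One LSB is 0.57 V / 4096 = 139.16 µV.
RMS noise = LSB/√12 = 40.2 µV.

40.2 µV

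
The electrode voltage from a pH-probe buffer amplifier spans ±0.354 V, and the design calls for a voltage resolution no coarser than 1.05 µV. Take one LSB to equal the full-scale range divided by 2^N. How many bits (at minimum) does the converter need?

The full-scale span is 0.354 − (-0.354) = 0.708 V.
Levels needed ≥ 0.708/1.05 µV = 674300. 2^20 = 1048576 suffices, so N_min = 20.

20 bits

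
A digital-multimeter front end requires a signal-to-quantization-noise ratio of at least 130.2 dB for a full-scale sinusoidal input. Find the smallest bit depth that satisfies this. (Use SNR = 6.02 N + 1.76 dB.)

22 bits

6.02 N + 1.76 ≥ 130.2 gives N ≥ 21.336, so the minimum integer is 22.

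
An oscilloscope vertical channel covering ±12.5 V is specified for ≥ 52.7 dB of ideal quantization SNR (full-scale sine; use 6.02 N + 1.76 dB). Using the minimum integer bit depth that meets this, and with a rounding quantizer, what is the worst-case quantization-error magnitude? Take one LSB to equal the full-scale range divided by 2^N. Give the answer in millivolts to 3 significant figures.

24.4 mV

Span: 12.5 V − (-12.5 V) = 25 V.
N ≥ (52.7 − 1.76)/6.02 = 8.462 → N_min = 9.
One LSB is 25 V / 512 = 48.828 mV.
|e|_max = LSB/2 = 24.4 mV.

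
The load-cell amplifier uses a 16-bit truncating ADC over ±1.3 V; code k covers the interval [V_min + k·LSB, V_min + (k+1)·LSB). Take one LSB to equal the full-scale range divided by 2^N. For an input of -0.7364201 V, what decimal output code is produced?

The full-scale span is 1.3 − (-1.3) = 2.6 V. LSB = 2.6 V / 2^16 ≈ 39.67 µV.
code = ⌊(V_in − V_min)/LSB⌋ = ⌊(V_in − V_min) × 2^16 / range⌋
     = ⌊(-0.7364201 − (-1.3)) × 65536 / 2.6⌋ = ⌊0.5635799 × 65536/2.6⌋
     = ⌊14205.682⌋ = 14205.

14205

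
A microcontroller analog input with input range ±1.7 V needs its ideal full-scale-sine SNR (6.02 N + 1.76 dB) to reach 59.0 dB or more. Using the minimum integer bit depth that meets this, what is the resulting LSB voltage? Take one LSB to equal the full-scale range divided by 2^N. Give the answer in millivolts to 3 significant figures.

The full-scale span is 1.7 − (-1.7) = 3.4 V.
6.02 N + 1.76 ≥ 59.0 gives N ≥ 9.508, so the minimum integer is 10.
Step size = 3.4/1024 V = 3.32 mV.

3.32 mV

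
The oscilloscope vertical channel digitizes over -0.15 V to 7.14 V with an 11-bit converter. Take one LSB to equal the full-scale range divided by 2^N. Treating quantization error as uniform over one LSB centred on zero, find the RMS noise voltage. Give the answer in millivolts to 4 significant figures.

The full-scale span is 7.14 − (-0.15) = 7.29 V.
One LSB is 7.29 V / 2048 = 3.55957 mV.
For a uniform distribution on [−LSB/2, +LSB/2], V_rms = LSB/√12 = 3.55957 mV/3.4641 = 1.028 mV.

1.028 mV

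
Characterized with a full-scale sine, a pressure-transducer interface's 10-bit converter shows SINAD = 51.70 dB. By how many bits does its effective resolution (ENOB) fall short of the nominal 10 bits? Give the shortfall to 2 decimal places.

Effective bits = (51.70 − 1.76)/6.02 = 8.2957.
Shortfall = 10 − 8.2957 = 1.7043 bits.

1.70 bits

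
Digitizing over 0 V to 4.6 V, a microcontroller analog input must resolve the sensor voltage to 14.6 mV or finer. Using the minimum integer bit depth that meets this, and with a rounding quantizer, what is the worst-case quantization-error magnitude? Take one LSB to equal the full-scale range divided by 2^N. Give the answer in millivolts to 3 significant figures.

4.49 mV

V_FS = 4.6 V.
Required number of levels: 4.6/14.6 mV = 315.07; smallest N with 2^N ≥ that is 9.
One LSB is 4.6 V / 512 = 8.9844 mV.
Half an LSB is 4.49 mV.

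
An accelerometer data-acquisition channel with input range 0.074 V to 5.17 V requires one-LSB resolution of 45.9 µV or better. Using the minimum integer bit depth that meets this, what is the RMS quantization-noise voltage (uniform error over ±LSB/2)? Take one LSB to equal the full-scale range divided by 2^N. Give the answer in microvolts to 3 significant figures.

11.2 µV

Full-scale range = 5.17 V − (0.074 V) = 5.096 V.
Levels needed ≥ 5.096/45.9 µV = 111000. 2^17 = 131072 suffices, so N_min = 17.
LSB = 5.096 V ÷ 2^17 = 5.096/131072 V = 38.879 µV.
σ_q = LSB/√12 = 38.879 µV/3.4641 = 11.2 µV.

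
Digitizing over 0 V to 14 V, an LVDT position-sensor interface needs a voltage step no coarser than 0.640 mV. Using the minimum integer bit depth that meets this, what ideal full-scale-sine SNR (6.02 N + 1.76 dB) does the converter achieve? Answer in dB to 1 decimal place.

92.1 dB

Full-scale range = 14 V.
Need 2^N ≥ 14 V / 0.640 mV = 21880 → N_min = 15.
Ideal SNR at N = 15: 6.02·15 + 1.76 = 92.1 dB.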